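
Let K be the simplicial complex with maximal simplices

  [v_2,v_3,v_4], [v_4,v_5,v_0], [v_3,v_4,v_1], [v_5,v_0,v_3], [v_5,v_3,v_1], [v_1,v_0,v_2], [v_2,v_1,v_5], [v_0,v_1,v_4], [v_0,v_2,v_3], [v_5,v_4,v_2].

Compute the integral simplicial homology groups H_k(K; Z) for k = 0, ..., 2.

K has 6 vertices, 15 edges, 10 triangles.
rank ∂_0 = 0, rank ∂_1 = 5 ⇒ b_0 = 6 − 0 − 5 = 1; all invariant factors of ∂_1 are 1 so no torsion. So H_0 ≅ Z.
rank ∂_1 = 5, rank ∂_2 = 10 ⇒ b_1 = 15 − 5 − 10 = 0; ∂_2 has invariant factor(s) [2] giving torsion. So H_1 ≅ Z/2Z.
rank ∂_2 = 10, rank ∂_3 = 0 ⇒ b_2 = 10 − 10 − 0 = 0. So H_2 ≅ 0.

H_0 ≅ Z,  H_1 ≅ Z/2Z,  H_2 = 0.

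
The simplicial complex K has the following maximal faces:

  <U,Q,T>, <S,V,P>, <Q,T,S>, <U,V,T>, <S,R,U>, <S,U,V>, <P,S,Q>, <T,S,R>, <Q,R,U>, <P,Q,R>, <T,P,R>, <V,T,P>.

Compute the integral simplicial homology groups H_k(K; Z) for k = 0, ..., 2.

H_0 ≅ Z,  H_1 ≅ Z/2,  H_2 = 0.

We work with the vertex ordering P < Q < R < S < T < U < V. The simplices of K, each written with vertices in increasing order, are:

  0-simplices (7): P, Q, R, S, T, U, V
  1-simplices (18): PQ, PR, PS, PT, PV, QR, QS, QT, QU, RS, RT, RU, ST, SU, SV, TU, TV, UV
  2-simplices (12): PQR, PQS, PRT, PSV, PTV, QRU, QST, QTU, RST, RSU, SUV, TUV

so the chain groups are C_0 ≅ Z^7, C_1 ≅ Z^18, C_2 ≅ Z^12.

∂_1: C_1 → C_0 is given by ∂[p,q] = [q] − [p]. For instance
  ∂RS = S − R.
The resulting 7×18 matrix has rank 6, and its Smith normal form has invariant factors (1,1,1,1,1,1).

∂_2: C_2 → C_1 maps a triangle to the signed sum of its edges. For instance
  ∂QRU = RU − QU + QR,
  ∂PQR = QR − PR + PQ.
The resulting 18×12 matrix has rank 12, and its Smith normal form has invariant factors (1,1,1,1,1,1,1,1,1,1,1,2).

From H_k ≅ ker(∂_k) / im(∂_{k+1}) we obtain:

  H_0: rank C_0 − rank ∂_1 = 7 − 6 = 1, and the invariant factors of ∂_1 are all 1, so H_0 = Z.
  H_1: rank ker ∂_1 − rank ∂_2 = (18 − 6) − 12 = 0, and ∂_2 has invariant factor 2 > 1, so H_1 = Z/2.
  H_2: rank ker ∂_2 − rank ∂_3 = (12 − 12) − 0 = 0, and there is no ∂_3, so H_2 = 0.

As a check, the Euler characteristic is 7 − 18 + 12 = 1, which agrees with 1 − 0 + 0 = 1.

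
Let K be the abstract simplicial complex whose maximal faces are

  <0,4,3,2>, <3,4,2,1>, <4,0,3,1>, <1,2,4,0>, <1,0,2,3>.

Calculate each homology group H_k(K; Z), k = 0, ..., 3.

K has 5 vertices, 10 edges, 10 triangles, 5 3-simplices.
rank ∂_0 = 0, rank ∂_1 = 4 ⇒ b_0 = 5 − 0 − 4 = 1; all invariant factors of ∂_1 are 1 so no torsion. So H_0 ≅ Z.
rank ∂_1 = 4, rank ∂_2 = 6 ⇒ b_1 = 10 − 4 − 6 = 0; all invariant factors of ∂_2 are 1 so no torsion. So H_1 ≅ 0.
rank ∂_2 = 6, rank ∂_3 = 4 ⇒ b_2 = 10 − 6 − 4 = 0; all invariant factors of ∂_3 are 1 so no torsion. So H_2 ≅ 0.
rank ∂_3 = 4, rank ∂_4 = 0 ⇒ b_3 = 5 − 4 − 0 = 1. So H_3 ≅ Z.

H_0 = Z,  H_1 = 0,  H_2 = 0,  H_3 = Z.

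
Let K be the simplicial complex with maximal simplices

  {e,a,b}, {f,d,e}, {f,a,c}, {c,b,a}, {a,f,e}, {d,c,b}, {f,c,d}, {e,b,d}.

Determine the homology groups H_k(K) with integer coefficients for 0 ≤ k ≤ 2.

H_0 ≅ Z,  H_1 = 0,  H_2 ≅ Z.

We work with the vertex ordering a < b < c < d < e < f. The simplices of K, each written with vertices in increasing order, are:

  0-simplices (6): a, b, c, d, e, f
  1-simplices (12): ab, ac, ae, af, bc, bd, be, cd, cf, de, df, ef
  2-simplices (8): abc, abe, acf, aef, bcd, bde, cdf, def

Hence C_0 ≅ Z^6, C_1 ≅ Z^12, C_2 ≅ Z^8.

The boundary map ∂_1: C_1 → C_0 sends each edge [p,q] (with p < q) to q − p. For instance
  ∂bc = c − b.
The resulting 6×12 matrix has rank 5, and its Smith normal form has invariant factors (1,1,1,1,1).

Boundary ∂_2: C_2 → C_1 maps a triangle to the signed sum of its edges. For instance
  ∂abc = bc − ac + ab,
  ∂aef = ef − af + ae.
The resulting 12×8 matrix has rank 7, and its Smith normal form has invariant factors (1,1,1,1,1,1,1).

Reading off H_k = ker ∂_k / im ∂_{k+1}:

  H_0: rank C_0 − rank ∂_1 = 6 − 5 = 1, and the invariant factors of ∂_1 are all 1, so H_0 ≅ Z.
  H_1: rank ker ∂_1 − rank ∂_2 = (12 − 5) − 7 = 0, and the invariant factors of ∂_2 are all 1, so H_1 ≅ 0.
  H_2: rank ker ∂_2 − rank ∂_3 = (8 − 7) − 0 = 1, and there is no ∂_3, so H_2 ≅ Z.

As a check, the Euler characteristic is 6 − 12 + 8 = 2, which agrees with 1 − 0 + 1 = 2.
(K is a triangulation of the 2-sphere S^2.)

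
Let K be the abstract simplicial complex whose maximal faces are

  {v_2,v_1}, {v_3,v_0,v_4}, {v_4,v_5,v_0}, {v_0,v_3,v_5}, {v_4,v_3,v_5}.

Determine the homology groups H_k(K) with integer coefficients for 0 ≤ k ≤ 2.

Order the vertices as v_0 < v_1 < v_2 < v_3 < v_4 < v_5. Listing each simplex with vertices in this order, K has dimension 2 with simplices:

  0-simplices (6): [v_0], [v_1], [v_2], [v_3], [v_4], [v_5]
  1-simplices (7): [v_0,v_3], [v_0,v_4], [v_0,v_5], [v_1,v_2], [v_3,v_4], [v_3,v_5], [v_4,v_5]
  2-simplices (4): [v_0,v_3,v_4], [v_0,v_3,v_5], [v_0,v_4,v_5], [v_3,v_4,v_5]

Hence C_0 ≅ Z^6, C_1 ≅ Z^7, C_2 ≅ Z^4.

Boundary ∂_1: C_1 → C_0 is given by ∂[p,q] = [q] − [p]. For instance
  ∂[v_0,v_4] = [v_4] − [v_0].
This gives a 6×7 integer matrix of rank 4; reducing to Smith normal form yields diagonal entries (1,1,1,1).

The boundary map ∂_2: C_2 → C_1 maps a triangle to the signed sum of its edges. For instance
  ∂[v_0,v_3,v_4] = [v_3,v_4] − [v_0,v_4] + [v_0,v_3],
  ∂[v_0,v_3,v_5] = [v_3,v_5] − [v_0,v_5] + [v_0,v_3].
The resulting 7×4 matrix has rank 3, and its Smith normal form has invariant factors (1,1,1).

From H_k ≅ ker(∂_k) / im(∂_{k+1}) we obtain:

  H_0: rank C_0 − rank ∂_1 = 6 − 4 = 2, and the invariant factors of ∂_1 are all 1, so H_0 = Z^2.
  H_1: rank ker ∂_1 − rank ∂_2 = (7 − 4) − 3 = 0, and the invariant factors of ∂_2 are all 1, so H_1 = 0.
  H_2: rank ker ∂_2 − rank ∂_3 = (4 − 3) − 0 = 1, and there is no ∂_3, so H_2 = Z.

As a check, the Euler characteristic is 6 − 7 + 4 = 3, which agrees with 2 − 0 + 1 = 3.

H_0 = Z^2,  H_1 = 0,  H_2 = Z.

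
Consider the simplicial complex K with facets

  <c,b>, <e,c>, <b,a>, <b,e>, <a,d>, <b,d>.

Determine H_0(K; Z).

H_0 ≅ Z.

Order the vertices as a < b < c < d < e. Listing each simplex with vertices in this order, K has dimension 1 with simplices:

  0-simplices (5): a, b, c, d, e
  1-simplices (6): ab, ad, bc, bd, be, ce

Hence C_0 ≅ Z^5, C_1 ≅ Z^6.

Boundary ∂_1: C_1 → C_0 sends each edge [p,q] (with p < q) to q − p. For instance
  ∂bd = d − b.
This gives a 5×6 integer matrix of rank 4; reducing to Smith normal form yields diagonal entries (1,1,1,1).

Now H_k = ker ∂_k / im ∂_{k+1}, so:

  H_0: rank C_0 − rank ∂_1 = 5 − 4 = 1, and the invariant factors of ∂_1 are all 1, so H_0 ≅ Z.

(K is a triangulation of a wedge of 2 circles.)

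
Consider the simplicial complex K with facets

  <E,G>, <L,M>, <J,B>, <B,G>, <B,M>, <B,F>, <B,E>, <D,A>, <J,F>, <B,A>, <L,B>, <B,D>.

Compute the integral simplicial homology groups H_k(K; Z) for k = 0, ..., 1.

Take the total order A < B < D < E < F < G < J < L < M on the vertex set. Then K (dimension 1) consists of the simplices:

  0-simplices (9): A, B, D, E, F, G, J, L, M
  1-simplices (12): AB, AD, BD, BE, BF, BG, BJ, BL, BM, EG, FJ, LM

so the chain groups are C_0 ≅ Z^9, C_1 ≅ Z^12.

∂_1: C_1 → C_0 is given by ∂[p,q] = [q] − [p]. For instance
  ∂BM = M − B.
The resulting 9×12 matrix has rank 8, and its Smith normal form has invariant factors (1,1,1,1,1,1,1,1).

Now H_k = ker ∂_k / im ∂_{k+1}, so:

  H_0: rank C_0 − rank ∂_1 = 9 − 8 = 1, and the invariant factors of ∂_1 are all 1, so H_0 = Z.
  H_1: rank ker ∂_1 − rank ∂_2 = (12 − 8) − 0 = 4, and there is no ∂_2, so H_1 = Z^4.

As a check, the Euler characteristic is 9 − 12 = -3, which agrees with 1 − 4 = -3.

H_0 = Z,  H_1 = Z^4.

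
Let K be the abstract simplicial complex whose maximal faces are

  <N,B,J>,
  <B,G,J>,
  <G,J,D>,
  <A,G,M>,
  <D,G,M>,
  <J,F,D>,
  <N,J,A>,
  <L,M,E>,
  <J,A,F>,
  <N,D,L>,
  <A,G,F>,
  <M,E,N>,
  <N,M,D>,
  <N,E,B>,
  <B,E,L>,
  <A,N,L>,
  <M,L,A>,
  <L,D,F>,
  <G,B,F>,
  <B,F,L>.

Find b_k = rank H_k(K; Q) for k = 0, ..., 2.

b_0 = 1, b_1 = 1, b_2 = 0.

We work with the vertex ordering A < B < D < E < F < G < J < L < M < N. The simplices of K, each written with vertices in increasing order, are:

  0-simplices (10): A, B, D, E, F, G, J, L, M, N
  1-simplices (30): AF, AG, AJ, AL, AM, AN, BE, BF, BG, BJ, BL, BN, DF, DG, DJ, DL, DM, DN, EL, EM, EN, FG, FJ, FL, GJ, GM, JN, LM, LN, MN
  2-simplices (20): AFG, AFJ, AGM, AJN, ALM, ALN, BEL, BEN, BFG, BFL, BGJ, BJN, DFJ, DFL, DGJ, DGM, DLN, DMN, ELM, EMN

giving chain groups C_0 ≅ Z^10, C_1 ≅ Z^30, C_2 ≅ Z^20.

The boundary map ∂_1: C_1 → C_0 sends each edge [p,q] (with p < q) to q − p.
As a 10×30 matrix over Z this has rank 9, with invariant factors (1,1,1,1,1,1,1,1,1).

The boundary map ∂_2: C_2 → C_1 maps a triangle to the signed sum of its edges. For instance
  ∂ALN = LN − AN + AL,
  ∂DFL = FL − DL + DF.
This gives a 30×20 integer matrix of rank 20; reducing to Smith normal form yields diagonal entries (1,1,1,1,1,1,1,1,1,1,1,1,1,1,1,1,1,1,1,2).

From H_k ≅ ker(∂_k) / im(∂_{k+1}) we obtain:

  H_0: rank C_0 − rank ∂_1 = 10 − 9 = 1, and the invariant factors of ∂_1 are all 1, so H_0 = Z.
  H_1: rank ker ∂_1 − rank ∂_2 = (30 − 9) − 20 = 1, and ∂_2 has invariant factor 2 > 1, so H_1 = Z ⊕ Z/2Z.
  H_2: rank ker ∂_2 − rank ∂_3 = (20 − 20) − 0 = 0, and there is no ∂_3, so H_2 = 0.

(K is a triangulation of the Klein bottle.)

Hence the Betti numbers are b_0 = 1, b_1 = 1, b_2 = 0.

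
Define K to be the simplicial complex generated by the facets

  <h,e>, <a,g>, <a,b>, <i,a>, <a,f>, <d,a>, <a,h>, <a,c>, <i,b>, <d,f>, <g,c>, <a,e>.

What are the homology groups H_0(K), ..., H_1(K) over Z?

We work with the vertex ordering a < b < c < d < e < f < g < h < i. The simplices of K, each written with vertices in increasing order, are:

  0-simplices (9): a, b, c, d, e, f, g, h, i
  1-simplices (12): ab, ac, ad, ae, af, ag, ah, ai, bi, cg, df, eh

Hence C_0 ≅ Z^9, C_1 ≅ Z^12.

∂_1: C_1 → C_0 maps an edge to its endpoints' difference, ∂[p,q] = q − p.
The 9×12 boundary matrix has rank 8 and Smith normal form diag(1,1,1,1,1,1,1,1).

Computing H_k = (kernel of ∂_k) / (image of ∂_{k+1}):

  H_0: rank C_0 − rank ∂_1 = 9 − 8 = 1, and the invariant factors of ∂_1 are all 1, so H_0 ≅ Z.
  H_1: rank ker ∂_1 − rank ∂_2 = (12 − 8) − 0 = 4, and there is no ∂_2, so H_1 ≅ Z^4.

H_0 = Z,  H_1 = Z^4.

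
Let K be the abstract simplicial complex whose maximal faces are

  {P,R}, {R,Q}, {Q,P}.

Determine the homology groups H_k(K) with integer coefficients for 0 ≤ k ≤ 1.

H_0 = Z,  H_1 = Z.

Order the vertices as P < Q < R. Listing each simplex with vertices in this order, K has dimension 1 with simplices:

  0-simplices (3): P, Q, R
  1-simplices (3): PQ, PR, QR

Hence C_0 ≅ Z^3, C_1 ≅ Z^3.

The boundary map ∂_1: C_1 → C_0 is given by ∂[p,q] = [q] − [p]. For instance
  ∂PQ = Q − P.
The 3×3 boundary matrix has rank 2 and Smith normal form diag(1,1).

Computing H_k = (kernel of ∂_k) / (image of ∂_{k+1}):

  H_0: rank C_0 − rank ∂_1 = 3 − 2 = 1, and the invariant factors of ∂_1 are all 1, so H_0 = Z.
  H_1: rank ker ∂_1 − rank ∂_2 = (3 − 2) − 0 = 1, and there is no ∂_2, so H_1 = Z.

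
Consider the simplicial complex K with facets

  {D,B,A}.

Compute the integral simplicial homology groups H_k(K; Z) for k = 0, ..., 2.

Take the total order A < B < D on the vertex set. Then K (dimension 2) consists of the simplices:

  0-simplices (3): A, B, D
  1-simplices (3): AB, AD, BD
  2-simplices (1): ABD

giving chain groups C_0 ≅ Z^3, C_1 ≅ Z^3, C_2 ≅ Z^1.

∂_1: C_1 → C_0 sends each edge [p,q] (with p < q) to q − p. For instance
  ∂AB = B − A.
The resulting 3×3 matrix has rank 2, and its Smith normal form has invariant factors (1,1).

∂_2: C_2 → C_1 acts by ∂[p,q,r] = [q,r] − [p,r] + [p,q]. For instance
  ∂ABD = BD − AD + AB.
As a 3×1 matrix over Z this has rank 1, with invariant factors (1).

From H_k ≅ ker(∂_k) / im(∂_{k+1}) we obtain:

  H_0: rank C_0 − rank ∂_1 = 3 − 2 = 1, and the invariant factors of ∂_1 are all 1, so H_0 ≅ Z.
  H_1: rank ker ∂_1 − rank ∂_2 = (3 − 2) − 1 = 0, and the invariant factors of ∂_2 are all 1, so H_1 ≅ 0.
  H_2: rank ker ∂_2 − rank ∂_3 = (1 − 1) − 0 = 0, and there is no ∂_3, so H_2 ≅ 0.

H_0 = Z,  H_1 = 0,  H_2 = 0.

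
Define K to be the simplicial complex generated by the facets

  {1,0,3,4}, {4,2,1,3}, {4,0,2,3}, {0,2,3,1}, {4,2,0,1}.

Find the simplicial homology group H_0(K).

Take the total order 0 < 1 < 2 < 3 < 4 on the vertex set. Then K (dimension 3) consists of the simplices:

  0-simplices (5): [0], [1], [2], [3], [4]
  1-simplices (10): [0,1], [0,2], [0,3], [0,4], [1,2], [1,3], [1,4], [2,3], [2,4], [3,4]
  2-simplices (10): [0,1,2], [0,1,3], [0,1,4], [0,2,3], [0,2,4], [0,3,4], [1,2,3], [1,2,4], [1,3,4], [2,3,4]
  3-simplices (5): [0,1,2,3], [0,1,2,4], [0,1,3,4], [0,2,3,4], [1,2,3,4]

so the chain groups are C_0 ≅ Z^5, C_1 ≅ Z^10, C_2 ≅ Z^10, C_3 ≅ Z^5.

The boundary map ∂_1: C_1 → C_0 sends each edge [p,q] (with p < q) to q − p. For instance
  ∂[1,2] = [2] − [1].
The resulting 5×10 matrix has rank 4, and its Smith normal form has invariant factors (1,1,1,1).

The boundary map ∂_2: C_2 → C_1 maps a triangle to the signed sum of its edges. For instance
  ∂[0,2,4] = [2,4] − [0,4] + [0,2],
  ∂[1,2,4] = [2,4] − [1,4] + [1,2].
The 10×10 boundary matrix has rank 6 and Smith normal form diag(1,1,1,1,1,1).

Boundary ∂_3: C_3 → C_2 sends each 3-simplex σ to the alternating sum Σ_i (−1)^i (σ with its i-th vertex removed). For instance
  ∂[0,1,2,3] = [1,2,3] − [0,2,3] + [0,1,3] − [0,1,2],
  ∂[1,2,3,4] = [2,3,4] − [1,3,4] + [1,2,4] − [1,2,3].
As a 10×5 matrix over Z this has rank 4, with invariant factors (1,1,1,1).

From H_k ≅ ker(∂_k) / im(∂_{k+1}) we obtain:

  H_0: rank C_0 − rank ∂_1 = 5 − 4 = 1, and the invariant factors of ∂_1 are all 1, so H_0 = Z.

(K is a triangulation of the 3-sphere S^3.)

H_0 = Z.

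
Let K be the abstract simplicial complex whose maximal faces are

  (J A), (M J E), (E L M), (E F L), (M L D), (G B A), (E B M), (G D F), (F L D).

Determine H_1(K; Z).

Order the vertices as A < B < D < E < F < G < J < L < M. Listing each simplex with vertices in this order, K has dimension 2 with simplices:

  0-simplices (9): A, B, D, E, F, G, J, L, M
  1-simplices (18): AB, AG, AJ, BE, BG, BM, DF, DG, DL, DM, EF, EJ, EL, EM, FG, FL, JM, LM
  2-simplices (8): ABG, BEM, DFG, DFL, DLM, EFL, EJM, ELM

so the chain groups are C_0 ≅ Z^9, C_1 ≅ Z^18, C_2 ≅ Z^8.

Boundary ∂_1: C_1 → C_0 is given by ∂[p,q] = [q] − [p]. For instance
  ∂BM = M − B.
This gives a 9×18 integer matrix of rank 8; reducing to Smith normal form yields diagonal entries (1,1,1,1,1,1,1,1).

Boundary ∂_2: C_2 → C_1 sends each 2-simplex [p,q,r] to [q,r] − [p,r] + [p,q]. For instance
  ∂ELM = LM − EM + EL,
  ∂DFL = FL − DL + DF.
This gives a 18×8 integer matrix of rank 8; reducing to Smith normal form yields diagonal entries (1,1,1,1,1,1,1,1).

From H_k ≅ ker(∂_k) / im(∂_{k+1}) we obtain:

  H_1: rank ker ∂_1 − rank ∂_2 = (18 − 8) − 8 = 2, and the invariant factors of ∂_2 are all 1, so H_1 ≅ Z^2.

H_1 ≅ Z^2.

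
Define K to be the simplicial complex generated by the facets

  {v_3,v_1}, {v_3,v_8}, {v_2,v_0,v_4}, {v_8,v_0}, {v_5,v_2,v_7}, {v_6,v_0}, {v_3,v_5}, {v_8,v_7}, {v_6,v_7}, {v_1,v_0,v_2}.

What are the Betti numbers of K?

Take the total order v_0 < v_1 < v_2 < v_3 < v_4 < v_5 < v_6 < v_7 < v_8 on the vertex set. Then K (dimension 2) consists of the simplices:

  0-simplices (9): [v_0], [v_1], [v_2], [v_3], [v_4], [v_5], [v_6], [v_7], [v_8]
  1-simplices (15): (15 of them)
  2-simplices (3): [v_0,v_1,v_2], [v_0,v_2,v_4], [v_2,v_5,v_7]

so the chain groups are C_0 ≅ Z^9, C_1 ≅ Z^15, C_2 ≅ Z^3.

The boundary map ∂_1: C_1 → C_0 is given by ∂[p,q] = [q] − [p]. For instance
  ∂[v_0,v_6] = [v_6] − [v_0].
As a 9×15 matrix over Z this has rank 8, with invariant factors (1,1,1,1,1,1,1,1).

The boundary map ∂_2: C_2 → C_1 acts by ∂[p,q,r] = [q,r] − [p,r] + [p,q]. For instance
  ∂[v_2,v_5,v_7] = [v_5,v_7] − [v_2,v_7] + [v_2,v_5],
  ∂[v_0,v_1,v_2] = [v_1,v_2] − [v_0,v_2] + [v_0,v_1].
As a 15×3 matrix over Z this has rank 3, with invariant factors (1,1,1).

Reading off H_k = ker ∂_k / im ∂_{k+1}:

  H_0: rank C_0 − rank ∂_1 = 9 − 8 = 1, and the invariant factors of ∂_1 are all 1, so H_0 = Z.
  H_1: rank ker ∂_1 − rank ∂_2 = (15 − 8) − 3 = 4, and the invariant factors of ∂_2 are all 1, so H_1 = Z^4.
  H_2: rank ker ∂_2 − rank ∂_3 = (3 − 3) − 0 = 0, and there is no ∂_3, so H_2 = 0.

As a check, the Euler characteristic is 9 − 15 + 3 = -3, which agrees with 1 − 4 + 0 = -3.

Hence the Betti numbers are b_0 = 1, b_1 = 4, b_2 = 0.

b_0 = 1, b_1 = 4, b_2 = 0.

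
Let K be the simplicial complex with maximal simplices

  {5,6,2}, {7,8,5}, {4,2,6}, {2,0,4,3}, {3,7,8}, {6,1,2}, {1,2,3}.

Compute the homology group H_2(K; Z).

Fix the vertex order 0 < 1 < 2 < 3 < 4 < 5 < 6 < 7 < 8 and write every simplex with vertices in increasing order. Then dim K = 3 and the simplices of K are:

  0-simplices (9): [0], [1], [2], [3], [4], [5], [6], [7], [8]
  1-simplices (18): [0,2], [0,3], [0,4], [1,2], [1,3], [1,6], [2,3], [2,4], [2,5], [2,6], [3,4], [3,7], [3,8], [4,6], [5,6], [5,7], [5,8], [7,8]
  2-simplices (10): [0,2,3], [0,2,4], [0,3,4], [1,2,3], [1,2,6], [2,3,4], [2,4,6], [2,5,6], [3,7,8], [5,7,8]
  3-simplices (1): [0,2,3,4]

Hence C_0 ≅ Z^9, C_1 ≅ Z^18, C_2 ≅ Z^10, C_3 ≅ Z^1.

Boundary ∂_1: C_1 → C_0 is given by ∂[p,q] = [q] − [p].
The 9×18 boundary matrix has rank 8 and Smith normal form diag(1,1,1,1,1,1,1,1).

Boundary ∂_2: C_2 → C_1 maps a triangle to the signed sum of its edges. For instance
  ∂[2,3,4] = [3,4] − [2,4] + [2,3],
  ∂[1,2,6] = [2,6] − [1,6] + [1,2].
The 18×10 boundary matrix has rank 9 and Smith normal form diag(1,1,1,1,1,1,1,1,1).

The boundary map ∂_3: C_3 → C_2 sends each 3-simplex σ to the alternating sum Σ_i (−1)^i (σ with its i-th vertex removed). For instance
  ∂[0,2,3,4] = [2,3,4] − [0,3,4] + [0,2,4] − [0,2,3].
This gives a 10×1 integer matrix of rank 1; reducing to Smith normal form yields diagonal entries (1).

Reading off H_k = ker ∂_k / im ∂_{k+1}:

  H_2: rank ker ∂_2 − rank ∂_3 = (10 − 9) − 1 = 0, and the invariant factors of ∂_3 are all 1, so H_2 = 0.

H_2 ≅ 0.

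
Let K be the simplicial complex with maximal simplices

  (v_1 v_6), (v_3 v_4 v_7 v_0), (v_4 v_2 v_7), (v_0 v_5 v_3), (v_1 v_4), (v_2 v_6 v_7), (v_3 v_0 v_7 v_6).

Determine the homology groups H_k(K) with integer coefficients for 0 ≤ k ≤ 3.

H_0 ≅ Z,  H_1 ≅ Z,  H_2 = 0,  H_3 = 0.

Fix the vertex order v_0 < v_1 < v_2 < v_3 < v_4 < v_5 < v_6 < v_7 and write every simplex with vertices in increasing order. Then dim K = 3 and the simplices of K are:

  0-simplices (8): [v_0], [v_1], [v_2], [v_3], [v_4], [v_5], [v_6], [v_7]
  1-simplices (16): (16 of them)
  2-simplices (10): [v_0,v_3,v_4], [v_0,v_3,v_5], [v_0,v_3,v_6], [v_0,v_3,v_7], [v_0,v_4,v_7], [v_0,v_6,v_7], [v_2,v_4,v_7], [v_2,v_6,v_7], [v_3,v_4,v_7], [v_3,v_6,v_7]
  3-simplices (2): [v_0,v_3,v_4,v_7], [v_0,v_3,v_6,v_7]

Hence C_0 ≅ Z^8, C_1 ≅ Z^16, C_2 ≅ Z^10, C_3 ≅ Z^2.

∂_1: C_1 → C_0 maps an edge to its endpoints' difference, ∂[p,q] = q − p.
This gives a 8×16 integer matrix of rank 7; reducing to Smith normal form yields diagonal entries (1,1,1,1,1,1,1).

∂_2: C_2 → C_1 sends each 2-simplex [p,q,r] to [q,r] − [p,r] + [p,q]. For instance
  ∂[v_2,v_4,v_7] = [v_4,v_7] − [v_2,v_7] + [v_2,v_4],
  ∂[v_3,v_4,v_7] = [v_4,v_7] − [v_3,v_7] + [v_3,v_4].
As a 16×10 matrix over Z this has rank 8, with invariant factors (1,1,1,1,1,1,1,1).

The boundary map ∂_3: C_3 → C_2 sends each 3-simplex σ to the alternating sum Σ_i (−1)^i (σ with its i-th vertex removed). For instance
  ∂[v_0,v_3,v_6,v_7] = [v_3,v_6,v_7] − [v_0,v_6,v_7] + [v_0,v_3,v_7] − [v_0,v_3,v_6],
  ∂[v_0,v_3,v_4,v_7] = [v_3,v_4,v_7] − [v_0,v_4,v_7] + [v_0,v_3,v_7] − [v_0,v_3,v_4].
This gives a 10×2 integer matrix of rank 2; reducing to Smith normal form yields diagonal entries (1,1).

Now H_k = ker ∂_k / im ∂_{k+1}, so:

  H_0: rank C_0 − rank ∂_1 = 8 − 7 = 1, and the invariant factors of ∂_1 are all 1, so H_0 = Z.
  H_1: rank ker ∂_1 − rank ∂_2 = (16 − 7) − 8 = 1, and the invariant factors of ∂_2 are all 1, so H_1 = Z.
  H_2: rank ker ∂_2 − rank ∂_3 = (10 − 8) − 2 = 0, and the invariant factors of ∂_3 are all 1, so H_2 = 0.
  H_3: rank ker ∂_3 − rank ∂_4 = (2 − 2) − 0 = 0, and there is no ∂_4, so H_3 = 0.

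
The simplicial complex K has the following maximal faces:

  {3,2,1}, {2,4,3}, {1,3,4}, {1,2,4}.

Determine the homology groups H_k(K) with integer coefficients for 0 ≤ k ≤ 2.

H_0 ≅ Z,  H_1 = 0,  H_2 ≅ Z.

Take the total order 1 < 2 < 3 < 4 on the vertex set. Then K (dimension 2) consists of the simplices:

  0-simplices (4): [1], [2], [3], [4]
  1-simplices (6): [1,2], [1,3], [1,4], [2,3], [2,4], [3,4]
  2-simplices (4): [1,2,3], [1,2,4], [1,3,4], [2,3,4]

giving chain groups C_0 ≅ Z^4, C_1 ≅ Z^6, C_2 ≅ Z^4.

∂_1: C_1 → C_0 sends each edge [p,q] (with p < q) to q − p. For instance
  ∂[2,3] = [3] − [2].
This gives a 4×6 integer matrix of rank 3; reducing to Smith normal form yields diagonal entries (1,1,1).

∂_2: C_2 → C_1 sends each 2-simplex [p,q,r] to [q,r] − [p,r] + [p,q]. For instance
  ∂[1,2,3] = [2,3] − [1,3] + [1,2],
  ∂[2,3,4] = [3,4] − [2,4] + [2,3].
This gives a 6×4 integer matrix of rank 3; reducing to Smith normal form yields diagonal entries (1,1,1).

Computing H_k = (kernel of ∂_k) / (image of ∂_{k+1}):

  H_0: rank C_0 − rank ∂_1 = 4 − 3 = 1, and the invariant factors of ∂_1 are all 1, so H_0 ≅ Z.
  H_1: rank ker ∂_1 − rank ∂_2 = (6 − 3) − 3 = 0, and the invariant factors of ∂_2 are all 1, so H_1 ≅ 0.
  H_2: rank ker ∂_2 − rank ∂_3 = (4 − 3) − 0 = 1, and there is no ∂_3, so H_2 ≅ Z.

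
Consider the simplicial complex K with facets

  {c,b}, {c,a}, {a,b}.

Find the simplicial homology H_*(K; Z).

H_0 ≅ Z,  H_1 ≅ Z.

We work with the vertex ordering a < b < c. The simplices of K, each written with vertices in increasing order, are:

  0-simplices (3): a, b, c
  1-simplices (3): ab, ac, bc

giving chain groups C_0 ≅ Z^3, C_1 ≅ Z^3.

Boundary ∂_1: C_1 → C_0 sends each edge [p,q] (with p < q) to q − p. For instance
  ∂bc = c − b.
This gives a 3×3 integer matrix of rank 2; reducing to Smith normal form yields diagonal entries (1,1).

Computing H_k = (kernel of ∂_k) / (image of ∂_{k+1}):

  H_0: rank C_0 − rank ∂_1 = 3 − 2 = 1, and the invariant factors of ∂_1 are all 1, so H_0 ≅ Z.
  H_1: rank ker ∂_1 − rank ∂_2 = (3 − 2) − 0 = 1, and there is no ∂_2, so H_1 ≅ Z.

As a check, the Euler characteristic is 3 − 3 = 0, which agrees with 1 − 1 = 0.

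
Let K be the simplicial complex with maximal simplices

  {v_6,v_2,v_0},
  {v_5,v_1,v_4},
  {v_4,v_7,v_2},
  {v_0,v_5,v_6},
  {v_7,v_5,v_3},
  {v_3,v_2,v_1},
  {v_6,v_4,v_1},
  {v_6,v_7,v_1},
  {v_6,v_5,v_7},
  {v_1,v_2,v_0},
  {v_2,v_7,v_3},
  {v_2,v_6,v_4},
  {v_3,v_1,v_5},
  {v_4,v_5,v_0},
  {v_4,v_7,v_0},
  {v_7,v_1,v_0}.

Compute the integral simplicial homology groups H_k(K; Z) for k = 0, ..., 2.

H_0 = Z,  H_1 = Z^2,  H_2 = Z.

Order the vertices as v_0 < v_1 < v_2 < v_3 < v_4 < v_5 < v_6 < v_7. Listing each simplex with vertices in this order, K has dimension 2 with simplices:

  0-simplices (8): [v_0], [v_1], [v_2], [v_3], [v_4], [v_5], [v_6], [v_7]
  1-simplices (24): (24 of them)
  2-simplices (16): (16 of them)

so the chain groups are C_0 ≅ Z^8, C_1 ≅ Z^24, C_2 ≅ Z^16.

The boundary map ∂_1: C_1 → C_0 is given by ∂[p,q] = [q] − [p].
As a 8×24 matrix over Z this has rank 7, with invariant factors (1,1,1,1,1,1,1).

Boundary ∂_2: C_2 → C_1 sends each 2-simplex [p,q,r] to [q,r] − [p,r] + [p,q]. For instance
  ∂[v_2,v_4,v_7] = [v_4,v_7] − [v_2,v_7] + [v_2,v_4],
  ∂[v_3,v_5,v_7] = [v_5,v_7] − [v_3,v_7] + [v_3,v_5].
The 24×16 boundary matrix has rank 15 and Smith normal form diag(1,1,1,1,1,1,1,1,1,1,1,1,1,1,1).

Computing H_k = (kernel of ∂_k) / (image of ∂_{k+1}):

  H_0: rank C_0 − rank ∂_1 = 8 − 7 = 1, and the invariant factors of ∂_1 are all 1, so H_0 = Z.
  H_1: rank ker ∂_1 − rank ∂_2 = (24 − 7) − 15 = 2, and the invariant factors of ∂_2 are all 1, so H_1 = Z^2.
  H_2: rank ker ∂_2 − rank ∂_3 = (16 − 15) − 0 = 1, and there is no ∂_3, so H_2 = Z.

(K is a triangulation of the torus T^2.)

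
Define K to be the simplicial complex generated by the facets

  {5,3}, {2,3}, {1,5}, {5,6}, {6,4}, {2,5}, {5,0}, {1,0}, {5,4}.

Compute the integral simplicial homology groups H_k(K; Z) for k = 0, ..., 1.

H_0 ≅ Z,  H_1 ≅ Z^3.

Take the total order 0 < 1 < 2 < 3 < 4 < 5 < 6 on the vertex set. Then K (dimension 1) consists of the simplices:

  0-simplices (7): [0], [1], [2], [3], [4], [5], [6]
  1-simplices (9): [0,1], [0,5], [1,5], [2,3], [2,5], [3,5], [4,5], [4,6], [5,6]

giving chain groups C_0 ≅ Z^7, C_1 ≅ Z^9.

Boundary ∂_1: C_1 → C_0 is given by ∂[p,q] = [q] − [p].
This gives a 7×9 integer matrix of rank 6; reducing to Smith normal form yields diagonal entries (1,1,1,1,1,1).

Reading off H_k = ker ∂_k / im ∂_{k+1}:

  H_0: rank C_0 − rank ∂_1 = 7 − 6 = 1, and the invariant factors of ∂_1 are all 1, so H_0 = Z.
  H_1: rank ker ∂_1 − rank ∂_2 = (9 − 6) − 0 = 3, and there is no ∂_2, so H_1 = Z^3.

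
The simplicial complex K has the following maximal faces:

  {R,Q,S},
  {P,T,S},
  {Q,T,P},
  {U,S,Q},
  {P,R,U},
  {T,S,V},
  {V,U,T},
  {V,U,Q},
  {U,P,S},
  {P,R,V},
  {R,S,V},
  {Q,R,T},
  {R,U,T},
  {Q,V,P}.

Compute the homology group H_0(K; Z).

K has 7 vertices, 21 edges, 14 triangles.
rank ∂_0 = 0, rank ∂_1 = 6 ⇒ b_0 = 7 − 0 − 6 = 1; all invariant factors of ∂_1 are 1 so no torsion. So H_0 ≅ Z.

H_0 ≅ Z.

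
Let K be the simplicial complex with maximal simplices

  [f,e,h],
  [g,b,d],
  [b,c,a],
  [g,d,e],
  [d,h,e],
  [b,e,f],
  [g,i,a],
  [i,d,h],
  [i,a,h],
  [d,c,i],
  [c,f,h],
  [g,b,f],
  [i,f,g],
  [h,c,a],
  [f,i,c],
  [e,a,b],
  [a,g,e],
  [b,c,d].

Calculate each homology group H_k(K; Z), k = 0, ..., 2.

H_0 ≅ Z,  H_1 ≅ Z ⊕ Z_2,  H_2 = 0.

Fix the vertex order a < b < c < d < e < f < g < h < i and write every simplex with vertices in increasing order. Then dim K = 2 and the simplices of K are:

  0-simplices (9): a, b, c, d, e, f, g, h, i
  1-simplices (27): ab, ac, ae, ag, ah, ai, bc, bd, be, bf, bg, cd, cf, ch, ci, de, dg, dh, di, ef, eg, eh, fg, fh, fi, gi, hi
  2-simplices (18): abc, abe, ach, aeg, agi, ahi, bcd, bdg, bef, bfg, cdi, cfh, cfi, deg, deh, dhi, efh, fgi

giving chain groups C_0 ≅ Z^9, C_1 ≅ Z^27, C_2 ≅ Z^18.

The boundary map ∂_1: C_1 → C_0 maps an edge to its endpoints' difference, ∂[p,q] = q − p.
The 9×27 boundary matrix has rank 8 and Smith normal form diag(1,1,1,1,1,1,1,1).

The boundary map ∂_2: C_2 → C_1 sends each 2-simplex [p,q,r] to [q,r] − [p,r] + [p,q]. For instance
  ∂bfg = fg − bg + bf,
  ∂deg = eg − dg + de.
As a 27×18 matrix over Z this has rank 18, with invariant factors (1,1,1,1,1,1,1,1,1,1,1,1,1,1,1,1,1,2).

Now H_k = ker ∂_k / im ∂_{k+1}, so:

  H_0: rank C_0 − rank ∂_1 = 9 − 8 = 1, and the invariant factors of ∂_1 are all 1, so H_0 ≅ Z.
  H_1: rank ker ∂_1 − rank ∂_2 = (27 − 8) − 18 = 1, and ∂_2 has invariant factor 2 > 1, so H_1 ≅ Z ⊕ Z_2.
  H_2: rank ker ∂_2 − rank ∂_3 = (18 − 18) − 0 = 0, and there is no ∂_3, so H_2 ≅ 0.

As a check, the Euler characteristic is 9 − 27 + 18 = 0, which agrees with 1 − 1 + 0 = 0.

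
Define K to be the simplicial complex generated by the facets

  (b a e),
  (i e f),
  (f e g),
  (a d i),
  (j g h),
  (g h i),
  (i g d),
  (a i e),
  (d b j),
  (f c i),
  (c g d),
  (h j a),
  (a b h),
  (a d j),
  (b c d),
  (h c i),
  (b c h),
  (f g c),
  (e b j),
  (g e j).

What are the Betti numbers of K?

b_0 = 1, b_1 = 1, b_2 = 0.

Order the vertices as a < b < c < d < e < f < g < h < i < j. Listing each simplex with vertices in this order, K has dimension 2 with simplices:

  0-simplices (10): a, b, c, d, e, f, g, h, i, j
  1-simplices (30): ab, ad, ae, ah, ai, aj, bc, bd, be, bh, bj, cd, cf, cg, ch, ci, dg, di, dj, ef, eg, ei, ej, fg, fi, gh, gi, gj, hi, hj
  2-simplices (20): abe, abh, adi, adj, aei, ahj, bcd, bch, bdj, bej, cdg, cfg, cfi, chi, dgi, efg, efi, egj, ghi, ghj

so the chain groups are C_0 ≅ Z^10, C_1 ≅ Z^30, C_2 ≅ Z^20.

Boundary ∂_1: C_1 → C_0 maps an edge to its endpoints' difference, ∂[p,q] = q − p.
The resulting 10×30 matrix has rank 9, and its Smith normal form has invariant factors (1,1,1,1,1,1,1,1,1).

∂_2: C_2 → C_1 maps a triangle to the signed sum of its edges. For instance
  ∂abh = bh − ah + ab,
  ∂aei = ei − ai + ae.
This gives a 30×20 integer matrix of rank 20; reducing to Smith normal form yields diagonal entries (1,1,1,1,1,1,1,1,1,1,1,1,1,1,1,1,1,1,1,2).

Now H_k = ker ∂_k / im ∂_{k+1}, so:

  H_0: rank C_0 − rank ∂_1 = 10 − 9 = 1, and the invariant factors of ∂_1 are all 1, so H_0 = Z.
  H_1: rank ker ∂_1 − rank ∂_2 = (30 − 9) − 20 = 1, and ∂_2 has invariant factor 2 > 1, so H_1 = Z ⊕ Z/2Z.
  H_2: rank ker ∂_2 − rank ∂_3 = (20 − 20) − 0 = 0, and there is no ∂_3, so H_2 = 0.

As a check, the Euler characteristic is 10 − 30 + 20 = 0, which agrees with 1 − 1 + 0 = 0.
(K is a triangulation of the Klein bottle.)

Hence the Betti numbers are b_0 = 1, b_1 = 1, b_2 = 0.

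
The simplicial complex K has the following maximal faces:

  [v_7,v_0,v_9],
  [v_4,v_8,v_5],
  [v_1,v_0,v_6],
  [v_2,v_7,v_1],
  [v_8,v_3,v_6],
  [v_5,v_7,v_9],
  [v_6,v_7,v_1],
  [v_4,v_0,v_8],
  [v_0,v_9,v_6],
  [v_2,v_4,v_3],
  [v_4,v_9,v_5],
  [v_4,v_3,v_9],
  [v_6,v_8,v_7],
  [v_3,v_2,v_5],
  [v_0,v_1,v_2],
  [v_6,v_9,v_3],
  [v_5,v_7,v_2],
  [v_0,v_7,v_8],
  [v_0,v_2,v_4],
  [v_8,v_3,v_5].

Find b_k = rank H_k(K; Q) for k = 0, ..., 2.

b_0 = 1, b_1 = 1, b_2 = 0.

Take the total order v_0 < v_1 < v_2 < v_3 < v_4 < v_5 < v_6 < v_7 < v_8 < v_9 on the vertex set. Then K (dimension 2) consists of the simplices:

  0-simplices (10): [v_0], [v_1], [v_2], [v_3], [v_4], [v_5], [v_6], [v_7], [v_8], [v_9]
  1-simplices (30): (30 of them)
  2-simplices (20): (20 of them)

giving chain groups C_0 ≅ Z^10, C_1 ≅ Z^30, C_2 ≅ Z^20.

The boundary map ∂_1: C_1 → C_0 is given by ∂[p,q] = [q] − [p]. For instance
  ∂[v_3,v_5] = [v_5] − [v_3].
This gives a 10×30 integer matrix of rank 9; reducing to Smith normal form yields diagonal entries (1,1,1,1,1,1,1,1,1).

The boundary map ∂_2: C_2 → C_1 sends each 2-simplex [p,q,r] to [q,r] − [p,r] + [p,q]. For instance
  ∂[v_0,v_6,v_9] = [v_6,v_9] − [v_0,v_9] + [v_0,v_6],
  ∂[v_3,v_6,v_9] = [v_6,v_9] − [v_3,v_9] + [v_3,v_6].
The 30×20 boundary matrix has rank 20 and Smith normal form diag(1,1,1,1,1,1,1,1,1,1,1,1,1,1,1,1,1,1,1,2).

Computing H_k = (kernel of ∂_k) / (image of ∂_{k+1}):

  H_0: rank C_0 − rank ∂_1 = 10 − 9 = 1, and the invariant factors of ∂_1 are all 1, so H_0 = Z.
  H_1: rank ker ∂_1 − rank ∂_2 = (30 − 9) − 20 = 1, and ∂_2 has invariant factor 2 > 1, so H_1 = Z ⊕ Z/2Z.
  H_2: rank ker ∂_2 − rank ∂_3 = (20 − 20) − 0 = 0, and there is no ∂_3, so H_2 = 0.

(K is a triangulation of the Klein bottle.)

Hence the Betti numbers are b_0 = 1, b_1 = 1, b_2 = 0.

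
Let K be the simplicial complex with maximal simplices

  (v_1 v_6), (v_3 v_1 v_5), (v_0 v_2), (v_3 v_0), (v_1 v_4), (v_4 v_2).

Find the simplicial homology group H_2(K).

Order the vertices as v_0 < v_1 < v_2 < v_3 < v_4 < v_5 < v_6. Listing each simplex with vertices in this order, K has dimension 2 with simplices:

  0-simplices (7): [v_0], [v_1], [v_2], [v_3], [v_4], [v_5], [v_6]
  1-simplices (8): [v_0,v_2], [v_0,v_3], [v_1,v_3], [v_1,v_4], [v_1,v_5], [v_1,v_6], [v_2,v_4], [v_3,v_5]
  2-simplices (1): [v_1,v_3,v_5]

so the chain groups are C_0 ≅ Z^7, C_1 ≅ Z^8, C_2 ≅ Z^1.

The boundary map ∂_1: C_1 → C_0 maps an edge to its endpoints' difference, ∂[p,q] = q − p.
The 7×8 boundary matrix has rank 6 and Smith normal form diag(1,1,1,1,1,1).

Boundary ∂_2: C_2 → C_1 maps a triangle to the signed sum of its edges. For instance
  ∂[v_1,v_3,v_5] = [v_3,v_5] − [v_1,v_5] + [v_1,v_3].
This gives a 8×1 integer matrix of rank 1; reducing to Smith normal form yields diagonal entries (1).

Now H_k = ker ∂_k / im ∂_{k+1}, so:

  H_2: rank ker ∂_2 − rank ∂_3 = (1 − 1) − 0 = 0, and there is no ∂_3, so H_2 ≅ 0.

H_2 ≅ 0.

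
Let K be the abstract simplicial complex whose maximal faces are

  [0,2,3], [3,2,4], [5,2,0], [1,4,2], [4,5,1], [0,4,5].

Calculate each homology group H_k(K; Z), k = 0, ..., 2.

H_0 = Z,  H_1 = Z,  H_2 = 0.

Fix the vertex order 0 < 1 < 2 < 3 < 4 < 5 and write every simplex with vertices in increasing order. Then dim K = 2 and the simplices of K are:

  0-simplices (6): [0], [1], [2], [3], [4], [5]
  1-simplices (12): [0,2], [0,3], [0,4], [0,5], [1,2], [1,4], [1,5], [2,3], [2,4], [2,5], [3,4], [4,5]
  2-simplices (6): [0,2,3], [0,2,5], [0,4,5], [1,2,4], [1,4,5], [2,3,4]

giving chain groups C_0 ≅ Z^6, C_1 ≅ Z^12, C_2 ≅ Z^6.

Boundary ∂_1: C_1 → C_0 maps an edge to its endpoints' difference, ∂[p,q] = q − p. For instance
  ∂[2,4] = [4] − [2].
The resulting 6×12 matrix has rank 5, and its Smith normal form has invariant factors (1,1,1,1,1).

∂_2: C_2 → C_1 sends each 2-simplex [p,q,r] to [q,r] − [p,r] + [p,q]. For instance
  ∂[1,4,5] = [4,5] − [1,5] + [1,4],
  ∂[0,4,5] = [4,5] − [0,5] + [0,4].
This gives a 12×6 integer matrix of rank 6; reducing to Smith normal form yields diagonal entries (1,1,1,1,1,1).

Computing H_k = (kernel of ∂_k) / (image of ∂_{k+1}):

  H_0: rank C_0 − rank ∂_1 = 6 − 5 = 1, and the invariant factors of ∂_1 are all 1, so H_0 ≅ Z.
  H_1: rank ker ∂_1 − rank ∂_2 = (12 − 5) − 6 = 1, and the invariant factors of ∂_2 are all 1, so H_1 ≅ Z.
  H_2: rank ker ∂_2 − rank ∂_3 = (6 − 6) − 0 = 0, and there is no ∂_3, so H_2 ≅ 0.

As a check, the Euler characteristic is 6 − 12 + 6 = 0, which agrees with 1 − 1 + 0 = 0.
(K is a triangulation of the cylinder S^1 x I.)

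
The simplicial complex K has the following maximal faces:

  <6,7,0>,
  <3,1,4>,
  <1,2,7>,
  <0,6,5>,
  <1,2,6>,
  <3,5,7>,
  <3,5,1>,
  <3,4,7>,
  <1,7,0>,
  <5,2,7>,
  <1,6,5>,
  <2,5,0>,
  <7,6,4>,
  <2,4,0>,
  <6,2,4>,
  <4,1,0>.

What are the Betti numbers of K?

Fix the vertex order 0 < 1 < 2 < 3 < 4 < 5 < 6 < 7 and write every simplex with vertices in increasing order. Then dim K = 2 and the simplices of K are:

  0-simplices (8): [0], [1], [2], [3], [4], [5], [6], [7]
  1-simplices (24): (24 of them)
  2-simplices (16): [0,1,4], [0,1,7], [0,2,4], [0,2,5], [0,5,6], [0,6,7], [1,2,6], [1,2,7], [1,3,4], [1,3,5], [1,5,6], [2,4,6], [2,5,7], [3,4,7], [3,5,7], [4,6,7]

Hence C_0 ≅ Z^8, C_1 ≅ Z^24, C_2 ≅ Z^16.

∂_1: C_1 → C_0 is given by ∂[p,q] = [q] − [p]. For instance
  ∂[2,7] = [7] − [2].
This gives a 8×24 integer matrix of rank 7; reducing to Smith normal form yields diagonal entries (1,1,1,1,1,1,1).

The boundary map ∂_2: C_2 → C_1 acts by ∂[p,q,r] = [q,r] − [p,r] + [p,q]. For instance
  ∂[1,5,6] = [5,6] − [1,6] + [1,5],
  ∂[1,3,4] = [3,4] − [1,4] + [1,3].
The resulting 24×16 matrix has rank 15, and its Smith normal form has invariant factors (1,1,1,1,1,1,1,1,1,1,1,1,1,1,1).

Reading off H_k = ker ∂_k / im ∂_{k+1}:

  H_0: rank C_0 − rank ∂_1 = 8 − 7 = 1, and the invariant factors of ∂_1 are all 1, so H_0 ≅ Z.
  H_1: rank ker ∂_1 − rank ∂_2 = (24 − 7) − 15 = 2, and the invariant factors of ∂_2 are all 1, so H_1 ≅ Z^2.
  H_2: rank ker ∂_2 − rank ∂_3 = (16 − 15) − 0 = 1, and there is no ∂_3, so H_2 ≅ Z.

Hence the Betti numbers are b_0 = 1, b_1 = 2, b_2 = 1.

b_0 = 1, b_1 = 2, b_2 = 1.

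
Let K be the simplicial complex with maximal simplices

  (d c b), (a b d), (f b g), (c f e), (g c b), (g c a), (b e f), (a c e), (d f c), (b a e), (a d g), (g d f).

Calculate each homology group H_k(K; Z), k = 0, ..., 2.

K has 7 vertices, 18 edges, 12 triangles.
rank ∂_0 = 0, rank ∂_1 = 6 ⇒ b_0 = 7 − 0 − 6 = 1; all invariant factors of ∂_1 are 1 so no torsion. So H_0 = Z.
rank ∂_1 = 6, rank ∂_2 = 12 ⇒ b_1 = 18 − 6 − 12 = 0; ∂_2 has invariant factor(s) [2] giving torsion. So H_1 = Z/2.
rank ∂_2 = 12, rank ∂_3 = 0 ⇒ b_2 = 12 − 12 − 0 = 0. So H_2 = 0.

H_0 = Z,  H_1 = Z/2,  H_2 = 0.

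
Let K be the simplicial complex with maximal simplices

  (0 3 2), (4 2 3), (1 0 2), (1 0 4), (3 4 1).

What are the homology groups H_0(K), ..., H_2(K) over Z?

H_0 = Z,  H_1 = Z,  H_2 = 0.

K has 5 vertices, 10 edges, 5 triangles.
rank ∂_0 = 0, rank ∂_1 = 4 ⇒ b_0 = 5 − 0 − 4 = 1; all invariant factors of ∂_1 are 1 so no torsion. So H_0 ≅ Z.
rank ∂_1 = 4, rank ∂_2 = 5 ⇒ b_1 = 10 − 4 − 5 = 1; all invariant factors of ∂_2 are 1 so no torsion. So H_1 ≅ Z.
rank ∂_2 = 5, rank ∂_3 = 0 ⇒ b_2 = 5 − 5 − 0 = 0. So H_2 ≅ 0.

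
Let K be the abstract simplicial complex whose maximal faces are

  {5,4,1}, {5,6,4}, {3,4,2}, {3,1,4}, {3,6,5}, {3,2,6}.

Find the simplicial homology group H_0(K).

H_0 ≅ Z.

Order the vertices as 1 < 2 < 3 < 4 < 5 < 6. Listing each simplex with vertices in this order, K has dimension 2 with simplices:

  0-simplices (6): [1], [2], [3], [4], [5], [6]
  1-simplices (12): [1,3], [1,4], [1,5], [2,3], [2,4], [2,6], [3,4], [3,5], [3,6], [4,5], [4,6], [5,6]
  2-simplices (6): [1,3,4], [1,4,5], [2,3,4], [2,3,6], [3,5,6], [4,5,6]

so the chain groups are C_0 ≅ Z^6, C_1 ≅ Z^12, C_2 ≅ Z^6.

Boundary ∂_1: C_1 → C_0 sends each edge [p,q] (with p < q) to q − p. For instance
  ∂[4,6] = [6] − [4].
The resulting 6×12 matrix has rank 5, and its Smith normal form has invariant factors (1,1,1,1,1).

Boundary ∂_2: C_2 → C_1 acts by ∂[p,q,r] = [q,r] − [p,r] + [p,q]. For instance
  ∂[1,3,4] = [3,4] − [1,4] + [1,3],
  ∂[4,5,6] = [5,6] − [4,6] + [4,5].
This gives a 12×6 integer matrix of rank 6; reducing to Smith normal form yields diagonal entries (1,1,1,1,1,1).

Now H_k = ker ∂_k / im ∂_{k+1}, so:

  H_0: rank C_0 − rank ∂_1 = 6 − 5 = 1, and the invariant factors of ∂_1 are all 1, so H_0 ≅ Z.

(K is a triangulation of the cylinder S^1 x I.)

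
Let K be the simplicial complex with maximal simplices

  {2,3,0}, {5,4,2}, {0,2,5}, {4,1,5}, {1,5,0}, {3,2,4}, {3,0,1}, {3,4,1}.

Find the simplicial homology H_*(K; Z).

K has 6 vertices, 12 edges, 8 triangles.
rank ∂_0 = 0, rank ∂_1 = 5 ⇒ b_0 = 6 − 0 − 5 = 1; all invariant factors of ∂_1 are 1 so no torsion. So H_0 ≅ Z.
rank ∂_1 = 5, rank ∂_2 = 7 ⇒ b_1 = 12 − 5 − 7 = 0; all invariant factors of ∂_2 are 1 so no torsion. So H_1 ≅ 0.
rank ∂_2 = 7, rank ∂_3 = 0 ⇒ b_2 = 8 − 7 − 0 = 1. So H_2 ≅ Z.

H_0 ≅ Z,  H_1 = 0,  H_2 ≅ Z.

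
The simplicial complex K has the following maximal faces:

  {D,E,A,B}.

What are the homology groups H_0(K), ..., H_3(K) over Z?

H_0 = Z,  H_1 = 0,  H_2 = 0,  H_3 = 0.

Take the total order A < B < D < E on the vertex set. Then K (dimension 3) consists of the simplices:

  0-simplices (4): A, B, D, E
  1-simplices (6): AB, AD, AE, BD, BE, DE
  2-simplices (4): ABD, ABE, ADE, BDE
  3-simplices (1): ABDE

giving chain groups C_0 ≅ Z^4, C_1 ≅ Z^6, C_2 ≅ Z^4, C_3 ≅ Z^1.

The boundary map ∂_1: C_1 → C_0 is given by ∂[p,q] = [q] − [p]. For instance
  ∂DE = E − D.
This gives a 4×6 integer matrix of rank 3; reducing to Smith normal form yields diagonal entries (1,1,1).

∂_2: C_2 → C_1 maps a triangle to the signed sum of its edges. For instance
  ∂ADE = DE − AE + AD,
  ∂ABD = BD − AD + AB.
The resulting 6×4 matrix has rank 3, and its Smith normal form has invariant factors (1,1,1).

The boundary map ∂_3: C_3 → C_2 sends each 3-simplex σ to the alternating sum Σ_i (−1)^i (σ with its i-th vertex removed). For instance
  ∂ABDE = BDE − ADE + ABE − ABD.
The resulting 4×1 matrix has rank 1, and its Smith normal form has invariant factors (1).

Computing H_k = (kernel of ∂_k) / (image of ∂_{k+1}):

  H_0: rank C_0 − rank ∂_1 = 4 − 3 = 1, and the invariant factors of ∂_1 are all 1, so H_0 ≅ Z.
  H_1: rank ker ∂_1 − rank ∂_2 = (6 − 3) − 3 = 0, and the invariant factors of ∂_2 are all 1, so H_1 ≅ 0.
  H_2: rank ker ∂_2 − rank ∂_3 = (4 − 3) − 1 = 0, and the invariant factors of ∂_3 are all 1, so H_2 ≅ 0.
  H_3: rank ker ∂_3 − rank ∂_4 = (1 − 1) − 0 = 0, and there is no ∂_4, so H_3 ≅ 0.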